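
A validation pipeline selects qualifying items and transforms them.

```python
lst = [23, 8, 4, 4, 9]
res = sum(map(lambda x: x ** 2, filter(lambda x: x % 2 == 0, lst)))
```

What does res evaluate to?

Step 1: Filter even numbers from [23, 8, 4, 4, 9]: [8, 4, 4]
Step 2: Square each: [64, 16, 16]
Step 3: Sum = 96.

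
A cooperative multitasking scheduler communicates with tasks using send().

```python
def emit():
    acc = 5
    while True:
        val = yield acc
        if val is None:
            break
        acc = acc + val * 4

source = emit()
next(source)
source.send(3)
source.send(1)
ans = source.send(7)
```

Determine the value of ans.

Step 1: next() -> yield acc=5.
Step 2: send(3) -> val=3, acc = 5 + 3*4 = 17, yield 17.
Step 3: send(1) -> val=1, acc = 17 + 1*4 = 21, yield 21.
Step 4: send(7) -> val=7, acc = 21 + 7*4 = 49, yield 49.
Therefore ans = 49.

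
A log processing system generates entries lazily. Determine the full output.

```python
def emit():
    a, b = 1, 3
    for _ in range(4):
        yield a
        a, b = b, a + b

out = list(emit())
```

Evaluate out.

Step 1: Fibonacci-like sequence starting with a=1, b=3:
  Iteration 1: yield a=1, then a,b = 3,4
  Iteration 2: yield a=3, then a,b = 4,7
  Iteration 3: yield a=4, then a,b = 7,11
  Iteration 4: yield a=7, then a,b = 11,18
Therefore out = [1, 3, 4, 7].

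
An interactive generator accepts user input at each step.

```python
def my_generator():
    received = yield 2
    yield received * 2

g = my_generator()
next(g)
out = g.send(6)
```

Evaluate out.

Step 1: next(g) advances to first yield, producing 2.
Step 2: send(6) resumes, received = 6.
Step 3: yield received * 2 = 6 * 2 = 12.
Therefore out = 12.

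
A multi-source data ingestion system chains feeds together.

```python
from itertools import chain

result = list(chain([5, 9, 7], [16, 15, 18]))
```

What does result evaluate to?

Step 1: chain() concatenates iterables: [5, 9, 7] + [16, 15, 18].
Therefore result = [5, 9, 7, 16, 15, 18].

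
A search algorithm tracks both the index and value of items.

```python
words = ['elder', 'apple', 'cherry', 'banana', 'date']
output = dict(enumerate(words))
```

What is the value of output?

Step 1: enumerate pairs indices with words:
  0 -> 'elder'
  1 -> 'apple'
  2 -> 'cherry'
  3 -> 'banana'
  4 -> 'date'
Therefore output = {0: 'elder', 1: 'apple', 2: 'cherry', 3: 'banana', 4: 'date'}.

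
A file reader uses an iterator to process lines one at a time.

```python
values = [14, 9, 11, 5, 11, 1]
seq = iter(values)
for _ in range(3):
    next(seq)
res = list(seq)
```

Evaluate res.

Step 1: Create iterator over [14, 9, 11, 5, 11, 1].
Step 2: Advance 3 positions (consuming [14, 9, 11]).
Step 3: list() collects remaining elements: [5, 11, 1].
Therefore res = [5, 11, 1].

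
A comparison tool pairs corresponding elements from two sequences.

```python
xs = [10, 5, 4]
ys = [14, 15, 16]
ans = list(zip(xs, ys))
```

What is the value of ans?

Step 1: zip pairs elements at same index:
  Index 0: (10, 14)
  Index 1: (5, 15)
  Index 2: (4, 16)
Therefore ans = [(10, 14), (5, 15), (4, 16)].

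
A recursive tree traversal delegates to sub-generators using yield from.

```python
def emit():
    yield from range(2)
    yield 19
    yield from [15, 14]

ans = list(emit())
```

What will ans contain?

Step 1: Trace yields in order:
  yield 0
  yield 1
  yield 19
  yield 15
  yield 14
Therefore ans = [0, 1, 19, 15, 14].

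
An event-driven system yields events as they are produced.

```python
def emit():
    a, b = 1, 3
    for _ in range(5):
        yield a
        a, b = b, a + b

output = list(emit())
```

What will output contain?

Step 1: Fibonacci-like sequence starting with a=1, b=3:
  Iteration 1: yield a=1, then a,b = 3,4
  Iteration 2: yield a=3, then a,b = 4,7
  Iteration 3: yield a=4, then a,b = 7,11
  Iteration 4: yield a=7, then a,b = 11,18
  Iteration 5: yield a=11, then a,b = 18,29
Therefore output = [1, 3, 4, 7, 11].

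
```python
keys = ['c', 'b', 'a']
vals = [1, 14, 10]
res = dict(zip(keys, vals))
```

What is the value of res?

Step 1: zip pairs keys with values:
  'c' -> 1
  'b' -> 14
  'a' -> 10
Therefore res = {'c': 1, 'b': 14, 'a': 10}.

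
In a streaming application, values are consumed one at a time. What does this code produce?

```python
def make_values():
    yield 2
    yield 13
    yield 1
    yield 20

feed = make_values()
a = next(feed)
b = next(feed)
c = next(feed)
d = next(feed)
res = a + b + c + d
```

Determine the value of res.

Step 1: Create generator and consume all values:
  a = next(feed) = 2
  b = next(feed) = 13
  c = next(feed) = 1
  d = next(feed) = 20
Step 2: res = 2 + 13 + 1 + 20 = 36.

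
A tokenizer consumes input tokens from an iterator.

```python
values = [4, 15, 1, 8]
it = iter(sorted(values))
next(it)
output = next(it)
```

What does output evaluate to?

Step 1: sorted([4, 15, 1, 8]) = [1, 4, 8, 15].
Step 2: Create iterator and skip 1 elements.
Step 3: next() returns 4.
Therefore output = 4.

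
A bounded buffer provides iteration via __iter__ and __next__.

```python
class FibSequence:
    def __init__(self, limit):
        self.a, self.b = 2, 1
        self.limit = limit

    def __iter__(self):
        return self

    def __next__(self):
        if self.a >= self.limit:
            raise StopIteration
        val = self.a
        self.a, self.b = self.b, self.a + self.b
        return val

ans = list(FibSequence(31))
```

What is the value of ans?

Step 1: Fibonacci-like sequence (a=2, b=1) until >= 31:
  Yield 2, then a,b = 1,3
  Yield 1, then a,b = 3,4
  Yield 3, then a,b = 4,7
  Yield 4, then a,b = 7,11
  Yield 7, then a,b = 11,18
  Yield 11, then a,b = 18,29
  Yield 18, then a,b = 29,47
  Yield 29, then a,b = 47,76
Step 2: 47 >= 31, stop.
Therefore ans = [2, 1, 3, 4, 7, 11, 18, 29].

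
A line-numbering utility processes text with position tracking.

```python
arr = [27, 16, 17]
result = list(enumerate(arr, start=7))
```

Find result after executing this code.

Step 1: enumerate with start=7:
  (7, 27)
  (8, 16)
  (9, 17)
Therefore result = [(7, 27), (8, 16), (9, 17)].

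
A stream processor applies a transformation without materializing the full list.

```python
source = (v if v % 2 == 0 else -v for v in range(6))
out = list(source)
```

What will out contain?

Step 1: For each v in range(6), yield v if even, else -v:
  v=0: even, yield 0
  v=1: odd, yield -1
  v=2: even, yield 2
  v=3: odd, yield -3
  v=4: even, yield 4
  v=5: odd, yield -5
Therefore out = [0, -1, 2, -3, 4, -5].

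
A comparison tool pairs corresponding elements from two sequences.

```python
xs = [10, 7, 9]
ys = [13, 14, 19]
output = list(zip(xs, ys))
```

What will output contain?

Step 1: zip pairs elements at same index:
  Index 0: (10, 13)
  Index 1: (7, 14)
  Index 2: (9, 19)
Therefore output = [(10, 13), (7, 14), (9, 19)].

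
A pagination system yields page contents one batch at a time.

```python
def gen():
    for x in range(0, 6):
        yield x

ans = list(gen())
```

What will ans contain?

Step 1: The generator yields each value from range(0, 6).
Step 2: list() consumes all yields: [0, 1, 2, 3, 4, 5].
Therefore ans = [0, 1, 2, 3, 4, 5].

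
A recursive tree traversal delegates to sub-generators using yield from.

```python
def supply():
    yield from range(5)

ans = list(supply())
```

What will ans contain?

Step 1: yield from delegates to the iterable, yielding each element.
Step 2: Collected values: [0, 1, 2, 3, 4].
Therefore ans = [0, 1, 2, 3, 4].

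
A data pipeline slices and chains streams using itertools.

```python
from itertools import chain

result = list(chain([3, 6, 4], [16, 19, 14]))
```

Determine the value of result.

Step 1: chain() concatenates iterables: [3, 6, 4] + [16, 19, 14].
Therefore result = [3, 6, 4, 16, 19, 14].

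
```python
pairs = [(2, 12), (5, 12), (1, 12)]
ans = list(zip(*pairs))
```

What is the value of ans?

Step 1: zip(*pairs) transposes: unzips [(2, 12), (5, 12), (1, 12)] into separate sequences.
Step 2: First elements: (2, 5, 1), second elements: (12, 12, 12).
Therefore ans = [(2, 5, 1), (12, 12, 12)].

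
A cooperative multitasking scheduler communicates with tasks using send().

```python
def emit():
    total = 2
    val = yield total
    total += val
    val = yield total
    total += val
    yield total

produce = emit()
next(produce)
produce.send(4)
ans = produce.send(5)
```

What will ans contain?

Step 1: next() -> yield total=2.
Step 2: send(4) -> val=4, total = 2+4 = 6, yield 6.
Step 3: send(5) -> val=5, total = 6+5 = 11, yield 11.
Therefore ans = 11.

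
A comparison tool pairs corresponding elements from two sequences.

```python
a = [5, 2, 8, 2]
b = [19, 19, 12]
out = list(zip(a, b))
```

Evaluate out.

Step 1: zip stops at shortest (len(a)=4, len(b)=3):
  Index 0: (5, 19)
  Index 1: (2, 19)
  Index 2: (8, 12)
Step 2: Last element of a (2) has no pair, dropped.
Therefore out = [(5, 19), (2, 19), (8, 12)].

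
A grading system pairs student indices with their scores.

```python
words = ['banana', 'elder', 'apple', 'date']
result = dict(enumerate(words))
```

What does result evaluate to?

Step 1: enumerate pairs indices with words:
  0 -> 'banana'
  1 -> 'elder'
  2 -> 'apple'
  3 -> 'date'
Therefore result = {0: 'banana', 1: 'elder', 2: 'apple', 3: 'date'}.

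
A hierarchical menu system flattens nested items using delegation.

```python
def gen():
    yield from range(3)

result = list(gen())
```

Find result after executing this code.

Step 1: yield from delegates to the iterable, yielding each element.
Step 2: Collected values: [0, 1, 2].
Therefore result = [0, 1, 2].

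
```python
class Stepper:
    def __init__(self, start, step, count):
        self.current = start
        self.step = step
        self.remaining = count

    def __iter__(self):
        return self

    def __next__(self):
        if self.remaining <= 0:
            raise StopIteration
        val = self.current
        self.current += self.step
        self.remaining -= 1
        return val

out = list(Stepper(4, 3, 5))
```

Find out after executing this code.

Step 1: Stepper starts at 4, increments by 3, for 5 steps:
  Yield 4, then current += 3
  Yield 7, then current += 3
  Yield 10, then current += 3
  Yield 13, then current += 3
  Yield 16, then current += 3
Therefore out = [4, 7, 10, 13, 16].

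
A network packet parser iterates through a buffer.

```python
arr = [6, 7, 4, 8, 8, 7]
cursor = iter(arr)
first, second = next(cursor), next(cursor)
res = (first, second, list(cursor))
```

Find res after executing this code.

Step 1: Create iterator over [6, 7, 4, 8, 8, 7].
Step 2: first = 6, second = 7.
Step 3: Remaining elements: [4, 8, 8, 7].
Therefore res = (6, 7, [4, 8, 8, 7]).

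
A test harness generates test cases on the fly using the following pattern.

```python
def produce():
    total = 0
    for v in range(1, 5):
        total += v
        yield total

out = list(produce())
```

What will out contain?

Step 1: Generator accumulates running sum:
  v=1: total = 1, yield 1
  v=2: total = 3, yield 3
  v=3: total = 6, yield 6
  v=4: total = 10, yield 10
Therefore out = [1, 3, 6, 10].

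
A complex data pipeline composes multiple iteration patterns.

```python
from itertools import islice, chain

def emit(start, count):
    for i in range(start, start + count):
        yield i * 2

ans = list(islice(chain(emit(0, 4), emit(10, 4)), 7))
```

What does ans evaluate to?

Step 1: emit(0, 4) yields [0, 2, 4, 6].
Step 2: emit(10, 4) yields [20, 22, 24, 26].
Step 3: chain concatenates: [0, 2, 4, 6, 20, 22, 24, 26].
Step 4: islice takes first 7: [0, 2, 4, 6, 20, 22, 24].
Therefore ans = [0, 2, 4, 6, 20, 22, 24].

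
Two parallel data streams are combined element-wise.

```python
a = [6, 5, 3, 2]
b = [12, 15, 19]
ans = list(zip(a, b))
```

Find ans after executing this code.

Step 1: zip stops at shortest (len(a)=4, len(b)=3):
  Index 0: (6, 12)
  Index 1: (5, 15)
  Index 2: (3, 19)
Step 2: Last element of a (2) has no pair, dropped.
Therefore ans = [(6, 12), (5, 15), (3, 19)].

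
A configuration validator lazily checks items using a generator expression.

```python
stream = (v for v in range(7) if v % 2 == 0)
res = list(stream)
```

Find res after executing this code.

Step 1: Filter range(7) keeping only even values:
  v=0: even, included
  v=1: odd, excluded
  v=2: even, included
  v=3: odd, excluded
  v=4: even, included
  v=5: odd, excluded
  v=6: even, included
Therefore res = [0, 2, 4, 6].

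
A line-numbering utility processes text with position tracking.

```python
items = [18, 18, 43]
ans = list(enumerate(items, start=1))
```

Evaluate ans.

Step 1: enumerate with start=1:
  (1, 18)
  (2, 18)
  (3, 43)
Therefore ans = [(1, 18), (2, 18), (3, 43)].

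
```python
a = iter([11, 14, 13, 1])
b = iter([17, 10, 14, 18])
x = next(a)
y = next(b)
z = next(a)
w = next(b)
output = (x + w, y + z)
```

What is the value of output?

Step 1: a iterates [11, 14, 13, 1], b iterates [17, 10, 14, 18].
Step 2: x = next(a) = 11, y = next(b) = 17.
Step 3: z = next(a) = 14, w = next(b) = 10.
Step 4: output = (11 + 10, 17 + 14) = (21, 31).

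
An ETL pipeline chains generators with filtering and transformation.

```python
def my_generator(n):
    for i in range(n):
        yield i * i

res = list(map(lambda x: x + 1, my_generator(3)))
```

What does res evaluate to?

Step 1: my_generator(3) yields squares: [0, 1, 4].
Step 2: map adds 1 to each: [1, 2, 5].
Therefore res = [1, 2, 5].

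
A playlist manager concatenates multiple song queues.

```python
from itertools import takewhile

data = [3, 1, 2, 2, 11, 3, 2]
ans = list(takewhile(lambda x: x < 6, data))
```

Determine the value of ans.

Step 1: takewhile stops at first element >= 6:
  3 < 6: take
  1 < 6: take
  2 < 6: take
  2 < 6: take
  11 >= 6: stop
Therefore ans = [3, 1, 2, 2].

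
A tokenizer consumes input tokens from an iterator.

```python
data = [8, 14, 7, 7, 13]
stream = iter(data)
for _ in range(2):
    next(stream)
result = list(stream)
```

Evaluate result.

Step 1: Create iterator over [8, 14, 7, 7, 13].
Step 2: Advance 2 positions (consuming [8, 14]).
Step 3: list() collects remaining elements: [7, 7, 13].
Therefore result = [7, 7, 13].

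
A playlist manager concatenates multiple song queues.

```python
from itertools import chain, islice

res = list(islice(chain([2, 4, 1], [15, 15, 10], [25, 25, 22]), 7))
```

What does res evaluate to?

Step 1: chain([2, 4, 1], [15, 15, 10], [25, 25, 22]) = [2, 4, 1, 15, 15, 10, 25, 25, 22].
Step 2: islice takes first 7 elements: [2, 4, 1, 15, 15, 10, 25].
Therefore res = [2, 4, 1, 15, 15, 10, 25].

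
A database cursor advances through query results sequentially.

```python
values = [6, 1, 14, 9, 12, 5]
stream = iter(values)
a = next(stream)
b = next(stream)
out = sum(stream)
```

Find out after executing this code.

Step 1: Create iterator over [6, 1, 14, 9, 12, 5].
Step 2: a = next() = 6, b = next() = 1.
Step 3: sum() of remaining [14, 9, 12, 5] = 40.
Therefore out = 40.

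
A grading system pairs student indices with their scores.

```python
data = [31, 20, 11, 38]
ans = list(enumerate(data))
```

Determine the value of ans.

Step 1: enumerate pairs each element with its index:
  (0, 31)
  (1, 20)
  (2, 11)
  (3, 38)
Therefore ans = [(0, 31), (1, 20), (2, 11), (3, 38)].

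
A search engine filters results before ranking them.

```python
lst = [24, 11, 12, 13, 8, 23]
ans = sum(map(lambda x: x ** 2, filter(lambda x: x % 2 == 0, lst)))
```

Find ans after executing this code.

Step 1: Filter even numbers from [24, 11, 12, 13, 8, 23]: [24, 12, 8]
Step 2: Square each: [576, 144, 64]
Step 3: Sum = 784.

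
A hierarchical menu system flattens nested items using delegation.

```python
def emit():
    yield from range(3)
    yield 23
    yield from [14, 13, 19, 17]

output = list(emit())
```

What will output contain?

Step 1: Trace yields in order:
  yield 0
  yield 1
  yield 2
  yield 23
  yield 14
  yield 13
  yield 19
  yield 17
Therefore output = [0, 1, 2, 23, 14, 13, 19, 17].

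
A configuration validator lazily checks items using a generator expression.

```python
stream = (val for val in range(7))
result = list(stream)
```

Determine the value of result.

Step 1: Generator expression iterates range(7): [0, 1, 2, 3, 4, 5, 6].
Step 2: list() collects all values.
Therefore result = [0, 1, 2, 3, 4, 5, 6].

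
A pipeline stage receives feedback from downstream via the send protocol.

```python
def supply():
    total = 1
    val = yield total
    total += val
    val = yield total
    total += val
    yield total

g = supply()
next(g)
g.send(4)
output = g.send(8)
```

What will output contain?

Step 1: next() -> yield total=1.
Step 2: send(4) -> val=4, total = 1+4 = 5, yield 5.
Step 3: send(8) -> val=8, total = 5+8 = 13, yield 13.
Therefore output = 13.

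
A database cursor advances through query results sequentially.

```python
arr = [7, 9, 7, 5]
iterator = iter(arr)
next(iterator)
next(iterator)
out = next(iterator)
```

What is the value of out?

Step 1: Create iterator over [7, 9, 7, 5].
Step 2: next() consumes 7.
Step 3: next() consumes 9.
Step 4: next() returns 7.
Therefore out = 7.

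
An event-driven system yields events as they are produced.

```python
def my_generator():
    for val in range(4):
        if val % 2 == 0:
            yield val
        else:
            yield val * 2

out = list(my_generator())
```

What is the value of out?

Step 1: For each val in range(4), yield val if even, else val*2:
  val=0 (even): yield 0
  val=1 (odd): yield 1*2 = 2
  val=2 (even): yield 2
  val=3 (odd): yield 3*2 = 6
Therefore out = [0, 2, 2, 6].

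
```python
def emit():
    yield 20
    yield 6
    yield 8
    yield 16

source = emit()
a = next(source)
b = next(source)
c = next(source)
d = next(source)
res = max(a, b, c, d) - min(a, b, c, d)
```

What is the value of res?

Step 1: Create generator and consume all values:
  a = next(source) = 20
  b = next(source) = 6
  c = next(source) = 8
  d = next(source) = 16
Step 2: max = 20, min = 6, res = 20 - 6 = 14.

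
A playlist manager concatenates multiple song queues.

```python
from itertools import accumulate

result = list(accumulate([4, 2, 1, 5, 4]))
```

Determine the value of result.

Step 1: accumulate computes running sums:
  + 4 = 4
  + 2 = 6
  + 1 = 7
  + 5 = 12
  + 4 = 16
Therefore result = [4, 6, 7, 12, 16].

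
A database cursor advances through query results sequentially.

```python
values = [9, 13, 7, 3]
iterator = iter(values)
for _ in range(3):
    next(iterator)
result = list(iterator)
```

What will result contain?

Step 1: Create iterator over [9, 13, 7, 3].
Step 2: Advance 3 positions (consuming [9, 13, 7]).
Step 3: list() collects remaining elements: [3].
Therefore result = [3].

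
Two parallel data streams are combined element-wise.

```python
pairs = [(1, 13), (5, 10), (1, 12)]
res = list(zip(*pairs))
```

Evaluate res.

Step 1: zip(*pairs) transposes: unzips [(1, 13), (5, 10), (1, 12)] into separate sequences.
Step 2: First elements: (1, 5, 1), second elements: (13, 10, 12).
Therefore res = [(1, 5, 1), (13, 10, 12)].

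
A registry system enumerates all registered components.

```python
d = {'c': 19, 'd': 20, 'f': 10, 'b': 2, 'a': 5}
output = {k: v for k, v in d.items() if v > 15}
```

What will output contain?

Step 1: Filter items where value > 15:
  'c': 19 > 15: kept
  'd': 20 > 15: kept
  'f': 10 <= 15: removed
  'b': 2 <= 15: removed
  'a': 5 <= 15: removed
Therefore output = {'c': 19, 'd': 20}.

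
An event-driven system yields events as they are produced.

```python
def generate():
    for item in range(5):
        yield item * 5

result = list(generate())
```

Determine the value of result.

Step 1: For each item in range(5), yield item * 5:
  item=0: yield 0 * 5 = 0
  item=1: yield 1 * 5 = 5
  item=2: yield 2 * 5 = 10
  item=3: yield 3 * 5 = 15
  item=4: yield 4 * 5 = 20
Therefore result = [0, 5, 10, 15, 20].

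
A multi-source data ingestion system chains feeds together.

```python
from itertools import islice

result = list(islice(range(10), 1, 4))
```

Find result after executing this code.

Step 1: islice(range(10), 1, 4) takes elements at indices [1, 4).
Step 2: Elements: [1, 2, 3].
Therefore result = [1, 2, 3].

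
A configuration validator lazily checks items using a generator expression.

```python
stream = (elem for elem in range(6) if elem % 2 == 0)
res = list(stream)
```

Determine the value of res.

Step 1: Filter range(6) keeping only even values:
  elem=0: even, included
  elem=1: odd, excluded
  elem=2: even, included
  elem=3: odd, excluded
  elem=4: even, included
  elem=5: odd, excluded
Therefore res = [0, 2, 4].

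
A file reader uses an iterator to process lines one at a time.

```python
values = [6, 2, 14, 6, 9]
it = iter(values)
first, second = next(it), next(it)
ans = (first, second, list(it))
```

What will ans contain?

Step 1: Create iterator over [6, 2, 14, 6, 9].
Step 2: first = 6, second = 2.
Step 3: Remaining elements: [14, 6, 9].
Therefore ans = (6, 2, [14, 6, 9]).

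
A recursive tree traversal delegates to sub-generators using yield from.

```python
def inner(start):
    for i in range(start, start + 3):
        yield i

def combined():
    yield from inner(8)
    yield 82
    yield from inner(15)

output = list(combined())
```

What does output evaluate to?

Step 1: combined() delegates to inner(8):
  yield 8
  yield 9
  yield 10
Step 2: yield 82
Step 3: Delegates to inner(15):
  yield 15
  yield 16
  yield 17
Therefore output = [8, 9, 10, 82, 15, 16, 17].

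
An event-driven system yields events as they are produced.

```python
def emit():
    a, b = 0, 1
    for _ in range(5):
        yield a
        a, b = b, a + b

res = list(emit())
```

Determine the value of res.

Step 1: Fibonacci-like sequence starting with a=0, b=1:
  Iteration 1: yield a=0, then a,b = 1,1
  Iteration 2: yield a=1, then a,b = 1,2
  Iteration 3: yield a=1, then a,b = 2,3
  Iteration 4: yield a=2, then a,b = 3,5
  Iteration 5: yield a=3, then a,b = 5,8
Therefore res = [0, 1, 1, 2, 3].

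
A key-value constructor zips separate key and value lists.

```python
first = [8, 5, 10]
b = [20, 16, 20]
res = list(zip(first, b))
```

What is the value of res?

Step 1: zip pairs elements at same index:
  Index 0: (8, 20)
  Index 1: (5, 16)
  Index 2: (10, 20)
Therefore res = [(8, 20), (5, 16), (10, 20)].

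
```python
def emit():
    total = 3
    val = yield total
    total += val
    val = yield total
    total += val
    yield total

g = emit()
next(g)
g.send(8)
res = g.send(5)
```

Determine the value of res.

Step 1: next() -> yield total=3.
Step 2: send(8) -> val=8, total = 3+8 = 11, yield 11.
Step 3: send(5) -> val=5, total = 11+5 = 16, yield 16.
Therefore res = 16.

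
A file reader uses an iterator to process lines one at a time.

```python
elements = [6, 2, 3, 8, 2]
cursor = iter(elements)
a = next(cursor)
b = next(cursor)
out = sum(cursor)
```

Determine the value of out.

Step 1: Create iterator over [6, 2, 3, 8, 2].
Step 2: a = next() = 6, b = next() = 2.
Step 3: sum() of remaining [3, 8, 2] = 13.
Therefore out = 13.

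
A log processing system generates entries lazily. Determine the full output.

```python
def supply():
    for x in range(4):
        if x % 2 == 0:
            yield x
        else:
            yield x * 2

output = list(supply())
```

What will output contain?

Step 1: For each x in range(4), yield x if even, else x*2:
  x=0 (even): yield 0
  x=1 (odd): yield 1*2 = 2
  x=2 (even): yield 2
  x=3 (odd): yield 3*2 = 6
Therefore output = [0, 2, 2, 6].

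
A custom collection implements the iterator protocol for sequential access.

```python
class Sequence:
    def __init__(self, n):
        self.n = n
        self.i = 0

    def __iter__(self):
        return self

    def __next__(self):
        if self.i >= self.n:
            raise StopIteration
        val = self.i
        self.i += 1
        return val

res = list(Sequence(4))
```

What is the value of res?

Step 1: Sequence(4) creates an iterator counting 0 to 3.
Step 2: list() consumes all values: [0, 1, 2, 3].
Therefore res = [0, 1, 2, 3].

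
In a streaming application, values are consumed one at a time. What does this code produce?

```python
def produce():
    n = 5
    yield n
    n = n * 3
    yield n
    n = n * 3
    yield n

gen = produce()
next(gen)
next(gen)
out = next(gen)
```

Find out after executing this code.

Step 1: Trace through generator execution:
  Yield 1: n starts at 5, yield 5
  Yield 2: n = 5 * 3 = 15, yield 15
  Yield 3: n = 15 * 3 = 45, yield 45
Step 2: First next() gets 5, second next() gets the second value, third next() yields 45.
Therefore out = 45.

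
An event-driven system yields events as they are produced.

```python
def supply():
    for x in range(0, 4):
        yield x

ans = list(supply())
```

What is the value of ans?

Step 1: The generator yields each value from range(0, 4).
Step 2: list() consumes all yields: [0, 1, 2, 3].
Therefore ans = [0, 1, 2, 3].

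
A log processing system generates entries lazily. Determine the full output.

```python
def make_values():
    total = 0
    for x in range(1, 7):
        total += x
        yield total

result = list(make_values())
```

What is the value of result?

Step 1: Generator accumulates running sum:
  x=1: total = 1, yield 1
  x=2: total = 3, yield 3
  x=3: total = 6, yield 6
  x=4: total = 10, yield 10
  x=5: total = 15, yield 15
  x=6: total = 21, yield 21
Therefore result = [1, 3, 6, 10, 15, 21].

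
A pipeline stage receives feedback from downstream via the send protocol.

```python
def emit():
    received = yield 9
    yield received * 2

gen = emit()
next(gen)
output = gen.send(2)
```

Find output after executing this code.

Step 1: next(gen) advances to first yield, producing 9.
Step 2: send(2) resumes, received = 2.
Step 3: yield received * 2 = 2 * 2 = 4.
Therefore output = 4.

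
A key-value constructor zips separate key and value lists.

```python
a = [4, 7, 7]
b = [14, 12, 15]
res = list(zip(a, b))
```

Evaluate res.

Step 1: zip pairs elements at same index:
  Index 0: (4, 14)
  Index 1: (7, 12)
  Index 2: (7, 15)
Therefore res = [(4, 14), (7, 12), (7, 15)].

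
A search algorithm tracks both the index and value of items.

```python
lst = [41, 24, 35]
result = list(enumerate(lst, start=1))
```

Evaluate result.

Step 1: enumerate with start=1:
  (1, 41)
  (2, 24)
  (3, 35)
Therefore result = [(1, 41), (2, 24), (3, 35)].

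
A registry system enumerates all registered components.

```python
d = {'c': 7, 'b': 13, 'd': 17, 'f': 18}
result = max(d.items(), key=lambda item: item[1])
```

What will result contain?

Step 1: Find item with maximum value:
  ('c', 7)
  ('b', 13)
  ('d', 17)
  ('f', 18)
Step 2: Maximum value is 18 at key 'f'.
Therefore result = ('f', 18).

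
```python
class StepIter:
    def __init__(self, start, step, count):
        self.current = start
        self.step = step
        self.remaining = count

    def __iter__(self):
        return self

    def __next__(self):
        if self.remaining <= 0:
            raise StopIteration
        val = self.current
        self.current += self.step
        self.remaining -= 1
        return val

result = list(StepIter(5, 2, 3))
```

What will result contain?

Step 1: StepIter starts at 5, increments by 2, for 3 steps:
  Yield 5, then current += 2
  Yield 7, then current += 2
  Yield 9, then current += 2
Therefore result = [5, 7, 9].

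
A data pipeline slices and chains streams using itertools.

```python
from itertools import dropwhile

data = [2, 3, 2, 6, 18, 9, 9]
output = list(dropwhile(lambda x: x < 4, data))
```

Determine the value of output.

Step 1: dropwhile drops elements while < 4:
  2 < 4: dropped
  3 < 4: dropped
  2 < 4: dropped
  6: kept (dropping stopped)
Step 2: Remaining elements kept regardless of condition.
Therefore output = [6, 18, 9, 9].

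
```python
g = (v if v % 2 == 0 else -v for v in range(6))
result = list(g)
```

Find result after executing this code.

Step 1: For each v in range(6), yield v if even, else -v:
  v=0: even, yield 0
  v=1: odd, yield -1
  v=2: even, yield 2
  v=3: odd, yield -3
  v=4: even, yield 4
  v=5: odd, yield -5
Therefore result = [0, -1, 2, -3, 4, -5].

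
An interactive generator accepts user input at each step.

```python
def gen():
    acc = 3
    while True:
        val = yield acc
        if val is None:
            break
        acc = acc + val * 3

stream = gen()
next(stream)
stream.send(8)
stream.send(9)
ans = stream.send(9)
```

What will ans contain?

Step 1: next() -> yield acc=3.
Step 2: send(8) -> val=8, acc = 3 + 8*3 = 27, yield 27.
Step 3: send(9) -> val=9, acc = 27 + 9*3 = 54, yield 54.
Step 4: send(9) -> val=9, acc = 54 + 9*3 = 81, yield 81.
Therefore ans = 81.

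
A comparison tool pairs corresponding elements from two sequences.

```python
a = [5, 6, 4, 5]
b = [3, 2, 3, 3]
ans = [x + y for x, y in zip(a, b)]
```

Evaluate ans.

Step 1: Add corresponding elements:
  5 + 3 = 8
  6 + 2 = 8
  4 + 3 = 7
  5 + 3 = 8
Therefore ans = [8, 8, 7, 8].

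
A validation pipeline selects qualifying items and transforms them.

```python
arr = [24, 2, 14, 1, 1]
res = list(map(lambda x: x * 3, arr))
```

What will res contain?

Step 1: Apply lambda x: x * 3 to each element:
  24 -> 72
  2 -> 6
  14 -> 42
  1 -> 3
  1 -> 3
Therefore res = [72, 6, 42, 3, 3].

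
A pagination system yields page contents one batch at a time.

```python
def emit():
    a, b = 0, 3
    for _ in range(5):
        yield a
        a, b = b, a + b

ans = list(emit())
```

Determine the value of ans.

Step 1: Fibonacci-like sequence starting with a=0, b=3:
  Iteration 1: yield a=0, then a,b = 3,3
  Iteration 2: yield a=3, then a,b = 3,6
  Iteration 3: yield a=3, then a,b = 6,9
  Iteration 4: yield a=6, then a,b = 9,15
  Iteration 5: yield a=9, then a,b = 15,24
Therefore ans = [0, 3, 3, 6, 9].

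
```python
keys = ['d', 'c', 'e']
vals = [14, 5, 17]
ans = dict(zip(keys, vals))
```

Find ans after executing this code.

Step 1: zip pairs keys with values:
  'd' -> 14
  'c' -> 5
  'e' -> 17
Therefore ans = {'d': 14, 'c': 5, 'e': 17}.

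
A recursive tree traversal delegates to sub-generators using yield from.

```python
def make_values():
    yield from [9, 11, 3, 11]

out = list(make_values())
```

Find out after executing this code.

Step 1: yield from delegates to the iterable, yielding each element.
Step 2: Collected values: [9, 11, 3, 11].
Therefore out = [9, 11, 3, 11].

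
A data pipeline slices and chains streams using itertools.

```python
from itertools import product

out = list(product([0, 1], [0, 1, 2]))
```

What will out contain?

Step 1: product([0, 1], [0, 1, 2]) gives all pairs:
  (0, 0)
  (0, 1)
  (0, 2)
  (1, 0)
  (1, 1)
  (1, 2)
Therefore out = [(0, 0), (0, 1), (0, 2), (1, 0), (1, 1), (1, 2)].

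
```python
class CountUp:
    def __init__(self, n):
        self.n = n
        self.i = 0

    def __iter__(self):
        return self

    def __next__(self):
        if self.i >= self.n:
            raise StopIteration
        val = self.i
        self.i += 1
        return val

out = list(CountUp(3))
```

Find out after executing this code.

Step 1: CountUp(3) creates an iterator counting 0 to 2.
Step 2: list() consumes all values: [0, 1, 2].
Therefore out = [0, 1, 2].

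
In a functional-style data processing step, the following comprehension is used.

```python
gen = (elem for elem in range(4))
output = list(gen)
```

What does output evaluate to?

Step 1: Generator expression iterates range(4): [0, 1, 2, 3].
Step 2: list() collects all values.
Therefore output = [0, 1, 2, 3].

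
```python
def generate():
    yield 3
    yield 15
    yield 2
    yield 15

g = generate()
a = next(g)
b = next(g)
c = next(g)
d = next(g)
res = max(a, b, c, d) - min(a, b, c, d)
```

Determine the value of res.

Step 1: Create generator and consume all values:
  a = next(g) = 3
  b = next(g) = 15
  c = next(g) = 2
  d = next(g) = 15
Step 2: max = 15, min = 2, res = 15 - 2 = 13.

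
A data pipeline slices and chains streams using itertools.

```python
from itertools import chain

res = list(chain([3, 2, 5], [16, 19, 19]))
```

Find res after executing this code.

Step 1: chain() concatenates iterables: [3, 2, 5] + [16, 19, 19].
Therefore res = [3, 2, 5, 16, 19, 19].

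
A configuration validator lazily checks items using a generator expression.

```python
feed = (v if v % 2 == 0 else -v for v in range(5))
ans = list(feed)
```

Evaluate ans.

Step 1: For each v in range(5), yield v if even, else -v:
  v=0: even, yield 0
  v=1: odd, yield -1
  v=2: even, yield 2
  v=3: odd, yield -3
  v=4: even, yield 4
Therefore ans = [0, -1, 2, -3, 4].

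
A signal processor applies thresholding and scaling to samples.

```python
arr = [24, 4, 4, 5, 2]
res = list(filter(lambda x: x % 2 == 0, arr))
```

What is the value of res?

Step 1: Filter elements divisible by 2:
  24 % 2 = 0: kept
  4 % 2 = 0: kept
  4 % 2 = 0: kept
  5 % 2 = 1: removed
  2 % 2 = 0: kept
Therefore res = [24, 4, 4, 2].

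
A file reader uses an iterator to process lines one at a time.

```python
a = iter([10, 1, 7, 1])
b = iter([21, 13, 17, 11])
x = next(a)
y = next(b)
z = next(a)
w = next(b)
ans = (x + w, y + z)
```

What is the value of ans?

Step 1: a iterates [10, 1, 7, 1], b iterates [21, 13, 17, 11].
Step 2: x = next(a) = 10, y = next(b) = 21.
Step 3: z = next(a) = 1, w = next(b) = 13.
Step 4: ans = (10 + 13, 21 + 1) = (23, 22).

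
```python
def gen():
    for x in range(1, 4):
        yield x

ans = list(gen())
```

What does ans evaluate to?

Step 1: The generator yields each value from range(1, 4).
Step 2: list() consumes all yields: [1, 2, 3].
Therefore ans = [1, 2, 3].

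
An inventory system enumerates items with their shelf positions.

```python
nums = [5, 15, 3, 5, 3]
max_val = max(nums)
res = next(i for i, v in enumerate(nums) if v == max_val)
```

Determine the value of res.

Step 1: max([5, 15, 3, 5, 3]) = 15.
Step 2: Find first index where value == 15:
  Index 0: 5 != 15
  Index 1: 15 == 15, found!
Therefore res = 1.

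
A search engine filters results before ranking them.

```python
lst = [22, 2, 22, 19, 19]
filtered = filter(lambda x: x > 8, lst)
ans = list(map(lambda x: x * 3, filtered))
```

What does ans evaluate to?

Step 1: Filter lst for elements > 8:
  22: kept
  2: removed
  22: kept
  19: kept
  19: kept
Step 2: Map x * 3 on filtered [22, 22, 19, 19]:
  22 -> 66
  22 -> 66
  19 -> 57
  19 -> 57
Therefore ans = [66, 66, 57, 57].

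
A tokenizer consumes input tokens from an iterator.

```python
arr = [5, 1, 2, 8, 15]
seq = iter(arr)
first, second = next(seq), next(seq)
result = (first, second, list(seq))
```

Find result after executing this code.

Step 1: Create iterator over [5, 1, 2, 8, 15].
Step 2: first = 5, second = 1.
Step 3: Remaining elements: [2, 8, 15].
Therefore result = (5, 1, [2, 8, 15]).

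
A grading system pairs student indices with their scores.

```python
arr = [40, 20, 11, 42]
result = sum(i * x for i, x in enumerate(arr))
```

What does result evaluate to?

Step 1: Compute i * x for each (i, x) in enumerate([40, 20, 11, 42]):
  i=0, x=40: 0*40 = 0
  i=1, x=20: 1*20 = 20
  i=2, x=11: 2*11 = 22
  i=3, x=42: 3*42 = 126
Step 2: sum = 0 + 20 + 22 + 126 = 168.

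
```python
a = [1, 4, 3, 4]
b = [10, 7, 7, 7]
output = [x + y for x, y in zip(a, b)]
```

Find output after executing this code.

Step 1: Add corresponding elements:
  1 + 10 = 11
  4 + 7 = 11
  3 + 7 = 10
  4 + 7 = 11
Therefore output = [11, 11, 10, 11].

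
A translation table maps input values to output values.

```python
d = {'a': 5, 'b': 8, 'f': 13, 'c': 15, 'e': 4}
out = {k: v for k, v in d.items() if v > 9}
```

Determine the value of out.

Step 1: Filter items where value > 9:
  'a': 5 <= 9: removed
  'b': 8 <= 9: removed
  'f': 13 > 9: kept
  'c': 15 > 9: kept
  'e': 4 <= 9: removed
Therefore out = {'f': 13, 'c': 15}.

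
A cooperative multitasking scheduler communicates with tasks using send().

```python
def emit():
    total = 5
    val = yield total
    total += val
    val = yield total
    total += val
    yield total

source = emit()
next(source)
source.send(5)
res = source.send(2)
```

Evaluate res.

Step 1: next() -> yield total=5.
Step 2: send(5) -> val=5, total = 5+5 = 10, yield 10.
Step 3: send(2) -> val=2, total = 10+2 = 12, yield 12.
Therefore res = 12.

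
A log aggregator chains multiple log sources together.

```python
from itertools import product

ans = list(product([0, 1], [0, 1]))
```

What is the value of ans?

Step 1: product([0, 1], [0, 1]) gives all pairs:
  (0, 0)
  (0, 1)
  (1, 0)
  (1, 1)
Therefore ans = [(0, 0), (0, 1), (1, 0), (1, 1)].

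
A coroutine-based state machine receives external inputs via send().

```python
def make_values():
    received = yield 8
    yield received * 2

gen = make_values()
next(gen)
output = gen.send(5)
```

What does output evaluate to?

Step 1: next(gen) advances to first yield, producing 8.
Step 2: send(5) resumes, received = 5.
Step 3: yield received * 2 = 5 * 2 = 10.
Therefore output = 10.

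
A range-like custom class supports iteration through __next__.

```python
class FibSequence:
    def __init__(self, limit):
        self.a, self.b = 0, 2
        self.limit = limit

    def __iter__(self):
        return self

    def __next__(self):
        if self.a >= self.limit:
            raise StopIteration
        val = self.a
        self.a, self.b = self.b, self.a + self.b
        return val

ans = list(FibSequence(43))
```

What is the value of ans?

Step 1: Fibonacci-like sequence (a=0, b=2) until >= 43:
  Yield 0, then a,b = 2,2
  Yield 2, then a,b = 2,4
  Yield 2, then a,b = 4,6
  Yield 4, then a,b = 6,10
  Yield 6, then a,b = 10,16
  Yield 10, then a,b = 16,26
  Yield 16, then a,b = 26,42
  Yield 26, then a,b = 42,68
  Yield 42, then a,b = 68,110
Step 2: 68 >= 43, stop.
Therefore ans = [0, 2, 2, 4, 6, 10, 16, 26, 42].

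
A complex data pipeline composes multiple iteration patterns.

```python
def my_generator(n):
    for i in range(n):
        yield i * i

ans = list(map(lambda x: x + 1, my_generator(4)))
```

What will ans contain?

Step 1: my_generator(4) yields squares: [0, 1, 4, 9].
Step 2: map adds 1 to each: [1, 2, 5, 10].
Therefore ans = [1, 2, 5, 10].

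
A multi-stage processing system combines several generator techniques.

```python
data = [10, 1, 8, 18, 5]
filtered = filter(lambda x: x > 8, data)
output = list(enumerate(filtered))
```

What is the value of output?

Step 1: Filter [10, 1, 8, 18, 5] for > 8: [10, 18].
Step 2: enumerate re-indexes from 0: [(0, 10), (1, 18)].
Therefore output = [(0, 10), (1, 18)].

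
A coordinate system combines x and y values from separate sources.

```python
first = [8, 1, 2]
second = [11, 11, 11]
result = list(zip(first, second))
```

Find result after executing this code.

Step 1: zip pairs elements at same index:
  Index 0: (8, 11)
  Index 1: (1, 11)
  Index 2: (2, 11)
Therefore result = [(8, 11), (1, 11), (2, 11)].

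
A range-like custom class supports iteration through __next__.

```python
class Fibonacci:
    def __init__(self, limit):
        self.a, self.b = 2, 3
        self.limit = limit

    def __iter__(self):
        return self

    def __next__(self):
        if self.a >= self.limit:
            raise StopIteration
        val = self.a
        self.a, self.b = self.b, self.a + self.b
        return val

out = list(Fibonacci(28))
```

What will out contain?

Step 1: Fibonacci-like sequence (a=2, b=3) until >= 28:
  Yield 2, then a,b = 3,5
  Yield 3, then a,b = 5,8
  Yield 5, then a,b = 8,13
  Yield 8, then a,b = 13,21
  Yield 13, then a,b = 21,34
  Yield 21, then a,b = 34,55
Step 2: 34 >= 28, stop.
Therefore out = [2, 3, 5, 8, 13, 21].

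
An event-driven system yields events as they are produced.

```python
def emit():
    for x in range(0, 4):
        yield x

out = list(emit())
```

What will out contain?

Step 1: The generator yields each value from range(0, 4).
Step 2: list() consumes all yields: [0, 1, 2, 3].
Therefore out = [0, 1, 2, 3].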